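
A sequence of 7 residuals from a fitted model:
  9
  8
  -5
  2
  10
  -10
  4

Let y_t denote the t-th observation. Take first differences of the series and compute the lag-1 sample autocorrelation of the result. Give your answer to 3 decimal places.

-0.546

First differences Δy: -1, -13, 7, 8, -20, 14
Mean of differences = -0.8333
Numerator Σ(Δy_t−Δȳ)(Δy_{t+1}−Δȳ) = -477.6944
Denominator Σ(Δy_t−Δȳ)² = 874.8333
r_1(Δy) = -477.6944 / 874.8333 = -0.546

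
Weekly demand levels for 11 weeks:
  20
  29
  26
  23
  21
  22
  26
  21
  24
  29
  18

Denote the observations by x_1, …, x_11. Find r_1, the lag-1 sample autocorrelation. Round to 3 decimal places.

-0.313

Mean x̄ = (20 + 29 + 26 + 23 + 21 + 22 + 26 + 21 + 24 + 29 + 18)/11 = 23.5455
Numerator Σ_{t=1}^{10}(x_t−x̄)(x_{t+1}−x̄) = -40.9339
Denominator Σ(x_t−x̄)² = 130.7273
r_1 = -40.9339 / 130.7273 = -0.313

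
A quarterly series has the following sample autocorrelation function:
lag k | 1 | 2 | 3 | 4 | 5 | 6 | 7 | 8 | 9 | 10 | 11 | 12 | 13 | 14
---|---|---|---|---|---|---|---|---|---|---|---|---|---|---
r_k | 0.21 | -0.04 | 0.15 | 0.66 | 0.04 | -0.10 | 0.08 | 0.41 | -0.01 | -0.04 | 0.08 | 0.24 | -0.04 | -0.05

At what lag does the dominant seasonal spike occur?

The largest autocorrelation is r_4 = 0.66, with weaker echoes at lags 8 (0.41) and 12 (0.24); the remaining lags stay at or below 0.21.
The dominant spike at lag 4 indicates a seasonal period of 4.

4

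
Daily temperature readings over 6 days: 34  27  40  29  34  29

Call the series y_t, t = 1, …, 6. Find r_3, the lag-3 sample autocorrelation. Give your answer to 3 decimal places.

Mean ȳ = (34 + 27 + 40 + 29 + 34 + 29)/6 = 32.1667
Deviations from mean: 1.8333, -5.1667, 7.8333, -3.1667, 1.8333, -3.1667
Σ(y_t−ȳ)(y_{t+3}−ȳ) = (-5.8056) + (-9.4722) + (-24.8056) = -40.0833
Denominator Σ(y_t−ȳ)² = 114.8333
r_3 = -40.0833 / 114.8333 = -0.349

-0.349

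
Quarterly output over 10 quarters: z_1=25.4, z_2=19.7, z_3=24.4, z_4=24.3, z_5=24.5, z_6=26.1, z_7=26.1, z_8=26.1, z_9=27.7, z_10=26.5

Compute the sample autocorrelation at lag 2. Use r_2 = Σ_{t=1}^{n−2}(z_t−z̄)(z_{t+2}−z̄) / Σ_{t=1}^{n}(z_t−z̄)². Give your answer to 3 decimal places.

Mean z̄ = (25.4 + 19.7 + 24.4 + 24.3 + 24.5 + 26.1 + 26.1 + 26.1 + 27.7 + 26.5)/10 = 25.0800
Numerator Σ_{t=1}^{8}(z_t−z̄)(z_{t+2}−z̄) = 8.1472
Denominator Σ(z_t−z̄)² = 42.4560
r_2 = 8.1472 / 42.4560 = 0.192

0.192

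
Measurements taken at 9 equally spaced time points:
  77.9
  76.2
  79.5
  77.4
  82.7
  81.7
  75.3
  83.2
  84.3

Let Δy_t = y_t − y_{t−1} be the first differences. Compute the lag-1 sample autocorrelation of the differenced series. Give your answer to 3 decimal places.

First differences Δy: -1.7, 3.3, -2.1, 5.3, -1.0, -6.4, 7.9, 1.1
Mean of differences = 0.8000
Numerator Σ(Δy_t−Δȳ)(Δy_{t+1}−Δȳ) = -70.6800
Denominator Σ(Δy_t−Δȳ)² = 146.7400
r_1(Δy) = -70.6800 / 146.7400 = -0.482

-0.482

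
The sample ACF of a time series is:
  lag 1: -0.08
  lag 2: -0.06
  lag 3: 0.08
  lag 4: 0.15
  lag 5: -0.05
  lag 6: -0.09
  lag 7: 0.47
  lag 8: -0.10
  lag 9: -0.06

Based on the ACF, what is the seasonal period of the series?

7

The largest autocorrelation is r_7 = 0.47; the remaining lags stay at or below 0.15.
The dominant spike at lag 7 indicates a seasonal period of 7.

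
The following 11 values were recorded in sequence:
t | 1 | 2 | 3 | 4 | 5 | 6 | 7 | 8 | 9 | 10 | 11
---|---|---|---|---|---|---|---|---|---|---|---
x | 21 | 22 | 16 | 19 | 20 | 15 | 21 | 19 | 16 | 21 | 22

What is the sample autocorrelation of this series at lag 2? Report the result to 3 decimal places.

-0.315

Mean x̄ = (21 + 22 + 16 + 19 + 20 + 15 + 21 + 19 + 16 + 21 + 22)/11 = 19.2727
Numerator Σ_{t=1}^{9}(x_t−x̄)(x_{t+2}−x̄) = -20.2397
Denominator Σ(x_t−x̄)² = 64.1818
r_2 = -20.2397 / 64.1818 = -0.315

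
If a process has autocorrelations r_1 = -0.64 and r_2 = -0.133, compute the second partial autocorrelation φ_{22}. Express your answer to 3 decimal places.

-0.919

φ_{22} = (r_2 − r_1²) / (1 − r_1²)
r_1² = (-0.64)² = 0.4096
Numerator = -0.133 − 0.4096 = -0.5426; denominator = 1 − 0.4096 = 0.5904
φ_{22} = -0.5426 / 0.5904 = -0.919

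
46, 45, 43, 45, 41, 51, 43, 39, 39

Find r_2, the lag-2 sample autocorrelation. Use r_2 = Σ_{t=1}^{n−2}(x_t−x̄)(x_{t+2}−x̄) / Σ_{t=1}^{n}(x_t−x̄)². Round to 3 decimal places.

Mean x̄ = (46 + 45 + 43 + 45 + 41 + 51 + 43 + 39 + 39)/9 = 43.5556
Σ(x_t−x̄)(x_{t+2}−x̄) = (-1.3580) + (2.0864) + (1.4198) + (10.7531) + (1.4198) + (-33.9136) + (2.5309) = -17.0617
Denominator Σ(x_t−x̄)² = 114.2222
r_2 = -17.0617 / 114.2222 = -0.149

-0.149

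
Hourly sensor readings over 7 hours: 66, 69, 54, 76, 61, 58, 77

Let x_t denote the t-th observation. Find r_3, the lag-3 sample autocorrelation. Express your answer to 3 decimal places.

Mean x̄ = (66 + 69 + 54 + 76 + 61 + 58 + 77)/7 = 65.8571
Deviations from mean: 0.1429, 3.1429, -11.8571, 10.1429, -4.8571, -7.8571, 11.1429
Σ(x_t−x̄)(x_{t+3}−x̄) = (1.4490) + (-15.2653) + (93.1633) + (113.0204) = 192.3673
Denominator Σ(x_t−x̄)² = 462.8571
r_3 = 192.3673 / 462.8571 = 0.416

0.416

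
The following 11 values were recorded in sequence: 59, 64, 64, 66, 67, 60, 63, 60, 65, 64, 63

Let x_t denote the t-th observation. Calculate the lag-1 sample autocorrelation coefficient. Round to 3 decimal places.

-0.078

Mean x̄ = (59 + 64 + 64 + 66 + 67 + 60 + 63 + 60 + 65 + 64 + 63)/11 = 63.1818
Numerator Σ_{t=1}^{10}(x_t−x̄)(x_{t+1}−x̄) = -5.1240
Denominator Σ(x_t−x̄)² = 65.6364
r_1 = -5.1240 / 65.6364 = -0.078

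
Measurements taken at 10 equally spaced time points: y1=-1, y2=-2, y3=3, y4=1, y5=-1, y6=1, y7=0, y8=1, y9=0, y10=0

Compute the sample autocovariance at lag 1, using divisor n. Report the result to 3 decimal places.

-0.364

Mean ȳ = (-1 − 2 + 3 + 1 − 1 + 1 + 0 + 1 + 0 + 0)/10 = 0.2000
Σ_{t=1}^{9}(y_t−ȳ)(y_{t+1}−ȳ) = -3.6400
γ_1 = -3.6400 / 10 = -0.364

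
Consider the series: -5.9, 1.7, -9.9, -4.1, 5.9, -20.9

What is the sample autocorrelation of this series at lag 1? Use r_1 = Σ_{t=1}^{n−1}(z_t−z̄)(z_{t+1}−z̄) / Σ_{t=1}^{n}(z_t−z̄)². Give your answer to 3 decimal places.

-0.454

Mean z̄ = (-5.9 + 1.7 − 9.9 − 4.1 + 5.9 − 20.9)/6 = -5.5333
Numerator Σ_{t=1}^{5}(z_t−z̄)(z_{t+1}−z̄) = -199.8011
Denominator Σ(z_t−z̄)² = 440.4333
r_1 = -199.8011 / 440.4333 = -0.454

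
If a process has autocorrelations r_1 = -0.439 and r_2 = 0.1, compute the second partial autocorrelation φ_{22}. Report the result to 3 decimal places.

-0.115

φ_{22} = (r_2 − r_1²) / (1 − r_1²)
r_1² = (-0.439)² = 0.192721
Numerator = 0.1 − 0.1927 = -0.0927; denominator = 1 − 0.1927 = 0.8073
φ_{22} = -0.0927 / 0.8073 = -0.115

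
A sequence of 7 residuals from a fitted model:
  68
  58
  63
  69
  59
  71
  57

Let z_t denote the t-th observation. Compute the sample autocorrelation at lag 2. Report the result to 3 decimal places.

0.201

Mean z̄ = (68 + 58 + 63 + 69 + 59 + 71 + 57)/7 = 63.5714
Deviations from mean: 4.4286, -5.5714, -0.5714, 5.4286, -4.5714, 7.4286, -6.5714
Σ(z_t−z̄)(z_{t+2}−z̄) = (-2.5306) + (-30.2449) + (2.6122) + (40.3265) + (30.0408) = 40.2041
Denominator Σ(z_t−z̄)² = 199.7143
r_2 = 40.2041 / 199.7143 = 0.201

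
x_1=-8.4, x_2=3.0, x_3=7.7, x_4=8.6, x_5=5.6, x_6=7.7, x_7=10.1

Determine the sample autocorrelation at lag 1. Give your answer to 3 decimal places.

Mean x̄ = (-8.4 + 3.0 + 7.7 + 8.6 + 5.6 + 7.7 + 10.1)/7 = 4.9000
Deviations from mean: -13.3000, -1.9000, 2.8000, 3.7000, 0.7000, 2.8000, 5.2000
Numerator Σ_{t=1}^{6}(x_t−x̄)(x_{t+1}−x̄) = 49.4200
Denominator Σ(x_t−x̄)² = 237.4000
r_1 = 49.4200 / 237.4000 = 0.208

0.208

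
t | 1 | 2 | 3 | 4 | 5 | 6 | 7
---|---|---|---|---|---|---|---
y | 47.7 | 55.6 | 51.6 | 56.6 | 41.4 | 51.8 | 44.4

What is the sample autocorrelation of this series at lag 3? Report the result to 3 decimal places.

-0.505

Mean ȳ = (47.7 + 55.6 + 51.6 + 56.6 + 41.4 + 51.8 + 44.4)/7 = 49.8714
Σ(y_t−ȳ)(y_{t+3}−ȳ) = (-14.6106) + (-48.5292) + (3.3337) + (-36.8149) = -96.6210
Denominator Σ(y_t−ȳ)² = 191.2143
r_3 = -96.6210 / 191.2143 = -0.505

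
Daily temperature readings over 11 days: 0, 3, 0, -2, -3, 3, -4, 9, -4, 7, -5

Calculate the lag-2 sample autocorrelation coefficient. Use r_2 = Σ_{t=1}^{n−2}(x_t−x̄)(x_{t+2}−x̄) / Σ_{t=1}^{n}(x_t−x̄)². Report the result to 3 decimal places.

0.582

Mean x̄ = (0 + 3 + 0 − 2 − 3 + 3 − 4 + 9 − 4 + 7 − 5)/11 = 0.3636
Numerator Σ_{t=1}^{9}(x_t−x̄)(x_{t+2}−x̄) = 126.0992
Denominator Σ(x_t−x̄)² = 216.5455
r_2 = 126.0992 / 216.5455 = 0.582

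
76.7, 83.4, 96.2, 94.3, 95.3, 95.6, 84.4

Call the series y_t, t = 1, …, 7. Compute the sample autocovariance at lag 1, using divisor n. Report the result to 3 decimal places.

14.708

Mean ȳ = (76.7 + 83.4 + 96.2 + 94.3 + 95.3 + 95.6 + 84.4)/7 = 89.4143
Σ_{t=1}^{6}(y_t−ȳ)(y_{t+1}−ȳ) = 102.9555
γ_1 = 102.9555 / 7 = 14.708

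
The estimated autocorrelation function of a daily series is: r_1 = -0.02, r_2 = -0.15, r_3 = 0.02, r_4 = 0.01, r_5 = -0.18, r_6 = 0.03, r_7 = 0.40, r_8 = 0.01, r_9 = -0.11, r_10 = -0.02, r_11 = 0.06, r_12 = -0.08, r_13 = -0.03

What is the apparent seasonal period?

The largest autocorrelation is r_7 = 0.40; the remaining lags stay at or below 0.06.
The dominant spike at lag 7 indicates a seasonal period of 7.

7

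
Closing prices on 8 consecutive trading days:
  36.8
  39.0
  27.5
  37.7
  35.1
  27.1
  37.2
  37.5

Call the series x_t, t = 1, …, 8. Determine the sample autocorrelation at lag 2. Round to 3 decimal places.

-0.307

Mean x̄ = (36.8 + 39.0 + 27.5 + 37.7 + 35.1 + 27.1 + 37.2 + 37.5)/8 = 34.7375
Deviations from mean: 2.0625, 4.2625, -7.2375, 2.9625, 0.3625, -7.6375, 2.4625, 2.7625
Σ(x_t−x̄)(x_{t+2}−x̄) = (-14.9273) + (12.6277) + (-2.6236) + (-22.6261) + (0.8927) + (-21.0986) = -47.7553
Denominator Σ(x_t−x̄)² = 155.7388
r_2 = -47.7553 / 155.7388 = -0.307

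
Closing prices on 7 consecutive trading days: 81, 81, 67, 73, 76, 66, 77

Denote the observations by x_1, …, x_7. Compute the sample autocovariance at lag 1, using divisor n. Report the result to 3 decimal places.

-4.598

Mean x̄ = (81 + 81 + 67 + 73 + 76 + 66 + 77)/7 = 74.4286
Deviations: 6.5714, 6.5714, -7.4286, -1.4286, 1.5714, -8.4286, 2.5714
Σ_{t=1}^{6}(x_t−x̄)(x_{t+1}−x̄) = -32.1837
γ_1 = -32.1837 / 7 = -4.598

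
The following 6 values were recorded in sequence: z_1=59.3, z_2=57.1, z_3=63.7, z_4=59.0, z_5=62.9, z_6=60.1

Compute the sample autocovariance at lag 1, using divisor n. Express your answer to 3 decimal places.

-2.680

Mean z̄ = (59.3 + 57.1 + 63.7 + 59.0 + 62.9 + 60.1)/6 = 60.3500
Deviations: -1.0500, -3.2500, 3.3500, -1.3500, 2.5500, -0.2500
Σ_{t=1}^{5}(z_t−z̄)(z_{t+1}−z̄) = -16.0775
γ_1 = -16.0775 / 6 = -2.680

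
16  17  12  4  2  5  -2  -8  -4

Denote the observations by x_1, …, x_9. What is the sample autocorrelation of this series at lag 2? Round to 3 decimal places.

Mean x̄ = (16 + 17 + 12 + 4 + 2 + 5 − 2 − 8 − 4)/9 = 4.6667
Σ(x_t−x̄)(x_{t+2}−x̄) = (83.1111) + (-8.2222) + (-19.5556) + (-0.2222) + (17.7778) + (-4.2222) + (57.7778) = 126.4444
Denominator Σ(x_t−x̄)² = 622.0000
r_2 = 126.4444 / 622.0000 = 0.203

0.203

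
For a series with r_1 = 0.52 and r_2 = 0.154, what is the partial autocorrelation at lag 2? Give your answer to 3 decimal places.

φ_{22} = (r_2 − r_1²) / (1 − r_1²)
r_1² = (0.52)² = 0.2704
Numerator = 0.154 − 0.2704 = -0.1164; denominator = 1 − 0.2704 = 0.7296
φ_{22} = -0.1164 / 0.7296 = -0.160

-0.160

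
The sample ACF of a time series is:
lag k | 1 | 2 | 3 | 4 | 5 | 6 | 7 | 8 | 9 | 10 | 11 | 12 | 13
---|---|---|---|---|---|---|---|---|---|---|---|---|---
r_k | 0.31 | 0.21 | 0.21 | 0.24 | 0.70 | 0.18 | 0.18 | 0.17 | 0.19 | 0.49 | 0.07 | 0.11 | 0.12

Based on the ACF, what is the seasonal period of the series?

The largest autocorrelation is r_5 = 0.70, with a weaker echo at lag 10 (0.49); the remaining lags stay at or below 0.31. The elevated value at lag 1 (0.31), dropping to 0.21 at lag 2, reflects decaying short-term dependence rather than seasonality.
The dominant spike at lag 5 indicates a seasonal period of 5.

5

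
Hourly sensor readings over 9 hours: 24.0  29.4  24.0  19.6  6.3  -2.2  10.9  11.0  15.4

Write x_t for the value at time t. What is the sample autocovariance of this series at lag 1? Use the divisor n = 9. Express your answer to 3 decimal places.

Mean x̄ = (24.0 + 29.4 + 24.0 + 19.6 + 6.3 − 2.2 + 10.9 + 11.0 + 15.4)/9 = 15.3778
Σ_{t=1}^{8}(x_t−x̄)(x_{t+1}−x̄) = 497.6640
γ_1 = 497.6640 / 9 = 55.296

55.296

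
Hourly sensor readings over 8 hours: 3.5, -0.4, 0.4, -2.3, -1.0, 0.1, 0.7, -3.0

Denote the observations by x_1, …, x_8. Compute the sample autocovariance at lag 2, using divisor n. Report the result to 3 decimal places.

Mean x̄ = (3.5 − 0.4 + 0.4 − 2.3 − 1.0 + 0.1 + 0.7 − 3.0)/8 = -0.2500
Deviations: 3.7500, -0.1500, 0.6500, -2.0500, -0.7500, 0.3500, 0.9500, -2.7500
Σ_{t=1}^{6}(x_t−x̄)(x_{t+2}−x̄) = -0.1350
γ_2 = -0.1350 / 8 = -0.017

-0.017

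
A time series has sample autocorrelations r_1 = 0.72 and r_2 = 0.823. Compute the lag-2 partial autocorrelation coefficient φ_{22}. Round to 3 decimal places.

0.632

φ_{22} = (r_2 − r_1²) / (1 − r_1²)
r_1² = (0.72)² = 0.5184
Numerator = 0.823 − 0.5184 = 0.3046; denominator = 1 − 0.5184 = 0.4816
φ_{22} = 0.3046 / 0.4816 = 0.632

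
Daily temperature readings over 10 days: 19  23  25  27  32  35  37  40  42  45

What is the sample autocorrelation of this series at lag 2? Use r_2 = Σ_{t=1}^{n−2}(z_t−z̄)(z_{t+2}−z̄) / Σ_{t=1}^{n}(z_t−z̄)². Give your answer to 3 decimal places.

0.431

Mean z̄ = (19 + 23 + 25 + 27 + 32 + 35 + 37 + 40 + 42 + 45)/10 = 32.5000
Numerator Σ_{t=1}^{8}(z_t−z̄)(z_{t+2}−z̄) = 296.5000
Denominator Σ(z_t−z̄)² = 688.5000
r_2 = 296.5000 / 688.5000 = 0.431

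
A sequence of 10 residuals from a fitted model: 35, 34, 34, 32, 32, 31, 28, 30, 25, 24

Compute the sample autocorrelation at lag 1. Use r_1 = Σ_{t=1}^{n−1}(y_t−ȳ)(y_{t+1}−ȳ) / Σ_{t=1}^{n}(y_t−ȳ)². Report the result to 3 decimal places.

Mean ȳ = (35 + 34 + 34 + 32 + 32 + 31 + 28 + 30 + 25 + 24)/10 = 30.5000
Numerator Σ_{t=1}^{9}(y_t−ȳ)(y_{t+1}−ȳ) = 74.7500
Denominator Σ(y_t−ȳ)² = 128.5000
r_1 = 74.7500 / 128.5000 = 0.582

0.582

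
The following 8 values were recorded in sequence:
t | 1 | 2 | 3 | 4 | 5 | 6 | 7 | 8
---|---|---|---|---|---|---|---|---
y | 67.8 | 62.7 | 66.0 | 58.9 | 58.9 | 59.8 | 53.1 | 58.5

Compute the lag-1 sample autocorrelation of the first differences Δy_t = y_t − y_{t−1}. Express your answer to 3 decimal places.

First differences Δy: -5.1, 3.3, -7.1, 0.0, 0.9, -6.7, 5.4
Mean of differences = -1.3286
Numerator Σ(Δy_t−Δȳ)(Δy_{t+1}−Δȳ) = -96.9894
Denominator Σ(Δy_t−Δȳ)² = 149.8143
r_1(Δy) = -96.9894 / 149.8143 = -0.647

-0.647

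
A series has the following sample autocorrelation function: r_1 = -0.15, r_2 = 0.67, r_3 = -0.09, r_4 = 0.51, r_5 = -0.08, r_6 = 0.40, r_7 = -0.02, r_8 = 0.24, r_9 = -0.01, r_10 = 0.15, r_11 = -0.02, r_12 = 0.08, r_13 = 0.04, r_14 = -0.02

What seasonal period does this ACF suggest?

The largest autocorrelation is r_2 = 0.67, with weaker echoes at lags 4 (0.51), 6 (0.40), 8 (0.24) and 10 (0.15); the remaining lags stay at or below 0.08.
The dominant spike at lag 2 indicates a seasonal period of 2.

2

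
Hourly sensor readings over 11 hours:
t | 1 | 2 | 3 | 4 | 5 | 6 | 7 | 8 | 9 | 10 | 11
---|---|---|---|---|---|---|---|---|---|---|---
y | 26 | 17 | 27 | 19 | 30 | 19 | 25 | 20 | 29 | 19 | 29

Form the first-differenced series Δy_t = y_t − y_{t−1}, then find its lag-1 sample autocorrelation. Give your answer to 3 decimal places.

First differences Δy: -9, 10, -8, 11, -11, 6, -5, 9, -10, 10
Mean of differences = 0.3000
Numerator Σ(Δy_t−Δȳ)(Δy_{t+1}−Δȳ) = -710.6900
Denominator Σ(Δy_t−Δȳ)² = 828.1000
r_1(Δy) = -710.6900 / 828.1000 = -0.858

-0.858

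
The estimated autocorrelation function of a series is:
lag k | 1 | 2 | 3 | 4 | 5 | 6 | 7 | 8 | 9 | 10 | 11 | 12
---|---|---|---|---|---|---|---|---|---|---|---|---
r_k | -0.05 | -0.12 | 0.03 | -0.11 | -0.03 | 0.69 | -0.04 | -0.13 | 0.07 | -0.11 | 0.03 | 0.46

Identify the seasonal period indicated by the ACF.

6

The largest autocorrelation is r_6 = 0.69, with a weaker echo at lag 12 (0.46); the remaining lags stay at or below 0.07.
The dominant spike at lag 6 indicates a seasonal period of 6.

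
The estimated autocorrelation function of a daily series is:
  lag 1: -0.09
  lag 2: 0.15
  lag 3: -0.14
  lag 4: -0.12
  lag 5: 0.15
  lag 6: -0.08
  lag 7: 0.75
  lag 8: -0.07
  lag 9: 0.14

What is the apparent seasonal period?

The largest autocorrelation is r_7 = 0.75; the remaining lags stay at or below 0.15.
The dominant spike at lag 7 indicates a seasonal period of 7.

7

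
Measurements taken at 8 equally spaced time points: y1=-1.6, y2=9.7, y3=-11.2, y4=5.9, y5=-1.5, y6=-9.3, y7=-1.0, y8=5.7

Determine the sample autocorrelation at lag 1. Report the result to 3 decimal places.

Mean ȳ = (-1.6 + 9.7 − 11.2 + 5.9 − 1.5 − 9.3 − 1.0 + 5.7)/8 = -0.4125
Deviations from mean: -1.1875, 10.1125, -10.7875, 6.3125, -1.0875, -8.8875, -0.5875, 6.1125
Numerator Σ_{t=1}^{7}(y_t−ȳ)(y_{t+1}−ȳ) = -184.7627
Denominator Σ(y_t−ȳ)² = 377.7688
r_1 = -184.7627 / 377.7688 = -0.489

-0.489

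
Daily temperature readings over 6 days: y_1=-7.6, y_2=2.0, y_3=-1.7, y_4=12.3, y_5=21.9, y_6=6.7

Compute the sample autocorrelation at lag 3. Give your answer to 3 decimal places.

Mean ȳ = (-7.6 + 2.0 − 1.7 + 12.3 + 21.9 + 6.7)/6 = 5.6000
Deviations from mean: -13.2000, -3.6000, -7.3000, 6.7000, 16.3000, 1.1000
Σ(y_t−ȳ)(y_{t+3}−ȳ) = (-88.4400) + (-58.6800) + (-8.0300) = -155.1500
Denominator Σ(y_t−ȳ)² = 552.2800
r_3 = -155.1500 / 552.2800 = -0.281

-0.281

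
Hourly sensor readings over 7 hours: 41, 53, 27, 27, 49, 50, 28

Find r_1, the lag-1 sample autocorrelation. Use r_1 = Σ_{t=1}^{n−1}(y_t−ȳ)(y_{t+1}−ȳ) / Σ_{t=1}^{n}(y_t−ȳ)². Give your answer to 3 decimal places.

-0.157

Mean ȳ = (41 + 53 + 27 + 27 + 49 + 50 + 28)/7 = 39.2857
Deviations from mean: 1.7143, 13.7143, -12.2857, -12.2857, 9.7143, 10.7143, -11.2857
Σ(y_t−ȳ)(y_{t+1}−ȳ) = (23.5102) + (-168.4898) + (150.9388) + (-119.3469) + (104.0816) + (-120.9184) = -130.2245
Denominator Σ(y_t−ȳ)² = 829.4286
r_1 = -130.2245 / 829.4286 = -0.157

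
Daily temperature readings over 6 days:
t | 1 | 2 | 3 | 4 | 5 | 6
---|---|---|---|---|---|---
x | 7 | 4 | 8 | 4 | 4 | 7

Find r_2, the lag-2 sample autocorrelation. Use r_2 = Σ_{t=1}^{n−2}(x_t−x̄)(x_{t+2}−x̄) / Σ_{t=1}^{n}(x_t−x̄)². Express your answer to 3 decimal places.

-0.013

Mean x̄ = (7 + 4 + 8 + 4 + 4 + 7)/6 = 5.6667
Deviations from mean: 1.3333, -1.6667, 2.3333, -1.6667, -1.6667, 1.3333
Σ(x_t−x̄)(x_{t+2}−x̄) = (3.1111) + (2.7778) + (-3.8889) + (-2.2222) = -0.2222
Denominator Σ(x_t−x̄)² = 17.3333
r_2 = -0.2222 / 17.3333 = -0.013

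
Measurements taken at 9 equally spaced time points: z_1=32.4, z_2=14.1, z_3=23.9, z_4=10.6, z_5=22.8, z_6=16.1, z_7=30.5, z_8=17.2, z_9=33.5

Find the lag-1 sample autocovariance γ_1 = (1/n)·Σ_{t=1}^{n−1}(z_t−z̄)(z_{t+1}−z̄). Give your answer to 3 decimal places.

-30.274

Mean z̄ = (32.4 + 14.1 + 23.9 + 10.6 + 22.8 + 16.1 + 30.5 + 17.2 + 33.5)/9 = 22.3444
Σ_{t=1}^{8}(z_t−z̄)(z_{t+1}−z̄) = -272.4631
γ_1 = -272.4631 / 9 = -30.274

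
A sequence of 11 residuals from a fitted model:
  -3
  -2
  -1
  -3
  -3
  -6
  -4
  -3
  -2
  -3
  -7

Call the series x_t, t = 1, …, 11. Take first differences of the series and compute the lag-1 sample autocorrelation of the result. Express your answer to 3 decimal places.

-0.043

First differences Δx: 1, 1, -2, 0, -3, 2, 1, 1, -1, -4
Mean of differences = -0.4000
Numerator Σ(Δx_t−Δx̄)(Δx_{t+1}−Δx̄) = -1.5600
Denominator Σ(Δx_t−Δx̄)² = 36.4000
r_1(Δx) = -1.5600 / 36.4000 = -0.043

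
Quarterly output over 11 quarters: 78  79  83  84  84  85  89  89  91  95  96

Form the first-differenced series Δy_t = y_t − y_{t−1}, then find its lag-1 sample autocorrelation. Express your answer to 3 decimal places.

-0.341

First differences Δy: 1, 4, 1, 0, 1, 4, 0, 2, 4, 1
Mean of differences = 1.8000
Numerator Σ(Δy_t−Δȳ)(Δy_{t+1}−Δȳ) = -8.0400
Denominator Σ(Δy_t−Δȳ)² = 23.6000
r_1(Δy) = -8.0400 / 23.6000 = -0.341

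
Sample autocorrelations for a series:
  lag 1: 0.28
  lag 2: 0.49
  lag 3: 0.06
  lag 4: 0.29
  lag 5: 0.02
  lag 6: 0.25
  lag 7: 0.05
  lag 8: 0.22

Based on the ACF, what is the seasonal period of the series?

The largest autocorrelation is r_2 = 0.49, with a weaker echo at lag 4 (0.29); the remaining lags stay at or below 0.28.
The dominant spike at lag 2 indicates a seasonal period of 2.

2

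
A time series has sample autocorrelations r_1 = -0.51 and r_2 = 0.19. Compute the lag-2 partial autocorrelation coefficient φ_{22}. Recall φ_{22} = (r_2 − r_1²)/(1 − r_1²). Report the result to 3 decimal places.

φ_{22} = (r_2 − r_1²) / (1 − r_1²)
r_1² = (-0.51)² = 0.2601
Numerator = 0.19 − 0.2601 = -0.0701; denominator = 1 − 0.2601 = 0.7399
φ_{22} = -0.0701 / 0.7399 = -0.095

-0.095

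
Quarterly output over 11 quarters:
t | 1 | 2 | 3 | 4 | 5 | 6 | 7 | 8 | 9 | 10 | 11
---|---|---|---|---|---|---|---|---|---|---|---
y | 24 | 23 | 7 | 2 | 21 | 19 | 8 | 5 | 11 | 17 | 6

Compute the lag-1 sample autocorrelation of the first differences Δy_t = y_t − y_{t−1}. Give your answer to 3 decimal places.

-0.047

First differences Δy: -1, -16, -5, 19, -2, -11, -3, 6, 6, -11
Mean of differences = -1.8000
Numerator Σ(Δy_t−Δȳ)(Δy_{t+1}−Δȳ) = -44.0400
Denominator Σ(Δy_t−Δȳ)² = 937.6000
r_1(Δy) = -44.0400 / 937.6000 = -0.047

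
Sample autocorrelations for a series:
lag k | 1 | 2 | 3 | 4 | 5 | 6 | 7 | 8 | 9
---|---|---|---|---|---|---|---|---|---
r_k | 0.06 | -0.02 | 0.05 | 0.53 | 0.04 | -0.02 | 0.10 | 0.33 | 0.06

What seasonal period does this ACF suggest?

The largest autocorrelation is r_4 = 0.53, with a weaker echo at lag 8 (0.33); the remaining lags stay at or below 0.10.
The dominant spike at lag 4 indicates a seasonal period of 4.

4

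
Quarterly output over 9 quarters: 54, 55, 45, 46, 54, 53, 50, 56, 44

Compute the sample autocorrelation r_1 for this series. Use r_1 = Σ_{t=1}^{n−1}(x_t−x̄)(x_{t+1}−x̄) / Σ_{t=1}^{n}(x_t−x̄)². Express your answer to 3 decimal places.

-0.188

Mean x̄ = (54 + 55 + 45 + 46 + 54 + 53 + 50 + 56 + 44)/9 = 50.7778
Numerator Σ_{t=1}^{8}(x_t−x̄)(x_{t+1}−x̄) = -32.6049
Denominator Σ(x_t−x̄)² = 173.5556
r_1 = -32.6049 / 173.5556 = -0.188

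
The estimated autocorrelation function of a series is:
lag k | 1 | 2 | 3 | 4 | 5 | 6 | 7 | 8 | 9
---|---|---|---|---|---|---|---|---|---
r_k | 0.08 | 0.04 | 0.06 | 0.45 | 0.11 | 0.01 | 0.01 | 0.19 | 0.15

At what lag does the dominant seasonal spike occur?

4

The largest autocorrelation is r_4 = 0.45, with a weaker echo at lag 8 (0.19); the remaining lags stay at or below 0.15.
The dominant spike at lag 4 indicates a seasonal period of 4.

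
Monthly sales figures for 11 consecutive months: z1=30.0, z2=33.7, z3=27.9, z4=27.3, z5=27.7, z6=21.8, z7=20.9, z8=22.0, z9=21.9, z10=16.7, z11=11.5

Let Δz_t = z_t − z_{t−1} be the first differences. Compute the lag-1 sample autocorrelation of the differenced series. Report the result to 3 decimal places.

First differences Δz: 3.7, -5.8, -0.6, 0.4, -5.9, -0.9, 1.1, -0.1, -5.2, -5.2
Mean of differences = -1.8500
Numerator Σ(Δz_t−Δz̄)(Δz_{t+1}−Δz̄) = -23.6825
Denominator Σ(Δz_t−Δz̄)² = 104.5450
r_1(Δz) = -23.6825 / 104.5450 = -0.227

-0.227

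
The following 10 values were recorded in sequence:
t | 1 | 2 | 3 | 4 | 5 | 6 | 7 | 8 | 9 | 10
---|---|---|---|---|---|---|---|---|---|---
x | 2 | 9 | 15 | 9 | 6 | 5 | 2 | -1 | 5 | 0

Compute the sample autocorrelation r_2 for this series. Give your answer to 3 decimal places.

Mean x̄ = (2 + 9 + 15 + 9 + 6 + 5 + 2 − 1 + 5 + 0)/10 = 5.2000
Numerator Σ_{t=1}^{8}(x_t−x̄)(x_{t+2}−x̄) = 21.7200
Denominator Σ(x_t−x̄)² = 211.6000
r_2 = 21.7200 / 211.6000 = 0.103

0.103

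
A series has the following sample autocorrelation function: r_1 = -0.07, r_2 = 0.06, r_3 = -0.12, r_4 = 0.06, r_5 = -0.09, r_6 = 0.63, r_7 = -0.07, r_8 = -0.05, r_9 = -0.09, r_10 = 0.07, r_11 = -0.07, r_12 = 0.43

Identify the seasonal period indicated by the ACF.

6

The largest autocorrelation is r_6 = 0.63, with a weaker echo at lag 12 (0.43); the remaining lags stay at or below 0.07.
The dominant spike at lag 6 indicates a seasonal period of 6.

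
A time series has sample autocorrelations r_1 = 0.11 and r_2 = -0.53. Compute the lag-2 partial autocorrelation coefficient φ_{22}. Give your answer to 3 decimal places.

φ_{22} = (r_2 − r_1²) / (1 − r_1²)
r_1² = (0.11)² = 0.0121
Numerator = -0.53 − 0.0121 = -0.5421; denominator = 1 − 0.0121 = 0.9879
φ_{22} = -0.5421 / 0.9879 = -0.549

-0.549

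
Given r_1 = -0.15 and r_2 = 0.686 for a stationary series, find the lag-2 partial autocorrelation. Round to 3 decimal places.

0.679

φ_{22} = (r_2 − r_1²) / (1 − r_1²)
r_1² = (-0.15)² = 0.0225
Numerator = 0.686 − 0.0225 = 0.6635; denominator = 1 − 0.0225 = 0.9775
φ_{22} = 0.6635 / 0.9775 = 0.679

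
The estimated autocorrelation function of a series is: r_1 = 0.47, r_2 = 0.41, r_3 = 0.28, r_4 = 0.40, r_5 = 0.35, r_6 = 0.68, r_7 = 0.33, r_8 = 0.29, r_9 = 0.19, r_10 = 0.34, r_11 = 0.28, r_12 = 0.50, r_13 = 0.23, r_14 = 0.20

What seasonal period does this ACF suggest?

6

The largest autocorrelation is r_6 = 0.68, with a weaker echo at lag 12 (0.50); the remaining lags stay at or below 0.47. The elevated value at lag 1 (0.47), dropping to 0.41 at lag 2, reflects decaying short-term dependence rather than seasonality.
The dominant spike at lag 6 indicates a seasonal period of 6.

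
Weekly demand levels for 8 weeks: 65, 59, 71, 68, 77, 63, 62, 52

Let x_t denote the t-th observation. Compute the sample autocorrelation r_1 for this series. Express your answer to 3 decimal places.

Mean x̄ = (65 + 59 + 71 + 68 + 77 + 63 + 62 + 52)/8 = 64.6250
Σ(x_t−x̄)(x_{t+1}−x̄) = (-2.1094) + (-35.8594) + (21.5156) + (41.7656) + (-20.1094) + (4.2656) + (33.1406) = 42.6094
Denominator Σ(x_t−x̄)² = 405.8750
r_1 = 42.6094 / 405.8750 = 0.105

0.105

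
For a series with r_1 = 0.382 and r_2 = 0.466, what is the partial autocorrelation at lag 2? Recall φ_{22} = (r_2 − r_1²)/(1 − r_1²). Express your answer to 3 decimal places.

0.375

φ_{22} = (r_2 − r_1²) / (1 − r_1²)
r_1² = (0.382)² = 0.145924
Numerator = 0.466 − 0.1459 = 0.3201; denominator = 1 − 0.1459 = 0.8541
φ_{22} = 0.3201 / 0.8541 = 0.375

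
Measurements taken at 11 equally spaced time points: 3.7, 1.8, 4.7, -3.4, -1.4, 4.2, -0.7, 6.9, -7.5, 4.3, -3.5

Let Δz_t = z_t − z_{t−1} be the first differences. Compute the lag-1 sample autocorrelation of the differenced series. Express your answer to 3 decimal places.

-0.785

First differences Δz: -1.9, 2.9, -8.1, 2.0, 5.6, -4.9, 7.6, -14.4, 11.8, -7.8
Mean of differences = -0.7200
Numerator Σ(Δz_t−Δz̄)(Δz_{t+1}−Δz̄) = -468.7984
Denominator Σ(Δz_t−Δz̄)² = 597.0160
r_1(Δz) = -468.7984 / 597.0160 = -0.785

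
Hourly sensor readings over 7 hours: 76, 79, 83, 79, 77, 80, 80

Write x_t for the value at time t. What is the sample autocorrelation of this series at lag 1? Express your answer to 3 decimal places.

-0.047

Mean x̄ = (76 + 79 + 83 + 79 + 77 + 80 + 80)/7 = 79.1429
Σ(x_t−x̄)(x_{t+1}−x̄) = (0.4490) + (-0.5510) + (-0.5510) + (0.3061) + (-1.8367) + (0.7347) = -1.4490
Denominator Σ(x_t−x̄)² = 30.8571
r_1 = -1.4490 / 30.8571 = -0.047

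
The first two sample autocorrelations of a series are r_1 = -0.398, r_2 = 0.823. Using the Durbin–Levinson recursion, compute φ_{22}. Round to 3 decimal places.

φ_{22} = (r_2 − r_1²) / (1 − r_1²)
r_1² = (-0.398)² = 0.158404
Numerator = 0.823 − 0.1584 = 0.6646; denominator = 1 − 0.1584 = 0.8416
φ_{22} = 0.6646 / 0.8416 = 0.790

0.790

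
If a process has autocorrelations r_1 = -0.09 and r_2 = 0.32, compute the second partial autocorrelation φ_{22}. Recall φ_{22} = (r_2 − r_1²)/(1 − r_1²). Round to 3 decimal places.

φ_{22} = (r_2 − r_1²) / (1 − r_1²)
r_1² = (-0.09)² = 0.0081
Numerator = 0.32 − 0.0081 = 0.3119; denominator = 1 − 0.0081 = 0.9919
φ_{22} = 0.3119 / 0.9919 = 0.314

0.314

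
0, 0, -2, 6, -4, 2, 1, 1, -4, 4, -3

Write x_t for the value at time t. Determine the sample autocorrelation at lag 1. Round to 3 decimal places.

-0.713

Mean x̄ = (0 + 0 − 2 + 6 − 4 + 2 + 1 + 1 − 4 + 4 − 3)/11 = 0.0909
Numerator Σ_{t=1}^{10}(x_t−x̄)(x_{t+1}−x̄) = -73.3719
Denominator Σ(x_t−x̄)² = 102.9091
r_1 = -73.3719 / 102.9091 = -0.713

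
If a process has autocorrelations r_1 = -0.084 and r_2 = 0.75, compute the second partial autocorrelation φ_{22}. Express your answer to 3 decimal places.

0.748

φ_{22} = (r_2 − r_1²) / (1 − r_1²)
r_1² = (-0.084)² = 0.007056
Numerator = 0.75 − 0.0071 = 0.7429; denominator = 1 − 0.0071 = 0.9929
φ_{22} = 0.7429 / 0.9929 = 0.748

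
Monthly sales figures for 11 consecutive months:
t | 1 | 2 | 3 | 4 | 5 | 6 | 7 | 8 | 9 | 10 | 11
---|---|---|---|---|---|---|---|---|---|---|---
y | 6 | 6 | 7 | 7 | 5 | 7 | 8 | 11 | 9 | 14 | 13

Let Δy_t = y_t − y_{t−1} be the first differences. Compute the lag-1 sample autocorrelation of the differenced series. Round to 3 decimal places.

First differences Δy: 0, 1, 0, -2, 2, 1, 3, -2, 5, -1
Mean of differences = 0.7000
Numerator Σ(Δy_t−Δȳ)(Δy_{t+1}−Δȳ) = -26.0900
Denominator Σ(Δy_t−Δȳ)² = 44.1000
r_1(Δy) = -26.0900 / 44.1000 = -0.592

-0.592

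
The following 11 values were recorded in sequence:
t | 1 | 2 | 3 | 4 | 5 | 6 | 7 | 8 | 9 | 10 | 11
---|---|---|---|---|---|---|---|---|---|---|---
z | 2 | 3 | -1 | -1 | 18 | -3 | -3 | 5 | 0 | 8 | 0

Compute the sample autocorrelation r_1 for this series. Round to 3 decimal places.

Mean z̄ = (2 + 3 − 1 − 1 + 18 − 3 − 3 + 5 + 0 + 8 + 0)/11 = 2.5455
Numerator Σ_{t=1}^{10}(z_t−z̄)(z_{t+1}−z̄) = -146.6612
Denominator Σ(z_t−z̄)² = 374.7273
r_1 = -146.6612 / 374.7273 = -0.391

-0.391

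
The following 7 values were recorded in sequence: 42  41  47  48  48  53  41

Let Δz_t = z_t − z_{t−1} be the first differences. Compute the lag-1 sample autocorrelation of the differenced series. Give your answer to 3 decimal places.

First differences Δz: -1, 6, 1, 0, 5, -12
Mean of differences = -0.1667
Numerator Σ(Δz_t−Δz̄)(Δz_{t+1}−Δz̄) = -58.0278
Denominator Σ(Δz_t−Δz̄)² = 206.8333
r_1(Δz) = -58.0278 / 206.8333 = -0.281

-0.281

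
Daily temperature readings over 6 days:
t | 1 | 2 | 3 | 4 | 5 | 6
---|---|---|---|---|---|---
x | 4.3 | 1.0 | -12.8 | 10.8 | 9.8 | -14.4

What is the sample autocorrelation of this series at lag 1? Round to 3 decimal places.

-0.299

Mean x̄ = (4.3 + 1.0 − 12.8 + 10.8 + 9.8 − 14.4)/6 = -0.2167
Deviations from mean: 4.5167, 1.2167, -12.5833, 11.0167, 10.0167, -14.1833
Σ(x_t−x̄)(x_{t+1}−x̄) = (5.4953) + (-15.3097) + (-138.6264) + (110.3503) + (-142.0697) = -180.1603
Denominator Σ(x_t−x̄)² = 603.0883
r_1 = -180.1603 / 603.0883 = -0.299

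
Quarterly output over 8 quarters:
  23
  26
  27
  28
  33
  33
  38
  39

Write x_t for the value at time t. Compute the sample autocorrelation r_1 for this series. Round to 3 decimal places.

Mean x̄ = (23 + 26 + 27 + 28 + 33 + 33 + 38 + 39)/8 = 30.8750
Deviations from mean: -7.8750, -4.8750, -3.8750, -2.8750, 2.1250, 2.1250, 7.1250, 8.1250
Numerator Σ_{t=1}^{7}(x_t−x̄)(x_{t+1}−x̄) = 139.8594
Denominator Σ(x_t−x̄)² = 234.8750
r_1 = 139.8594 / 234.8750 = 0.595

0.595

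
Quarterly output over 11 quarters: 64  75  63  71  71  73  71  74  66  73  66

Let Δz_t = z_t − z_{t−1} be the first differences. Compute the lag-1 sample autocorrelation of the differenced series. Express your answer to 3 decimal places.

-0.722

First differences Δz: 11, -12, 8, 0, 2, -2, 3, -8, 7, -7
Mean of differences = 0.2000
Numerator Σ(Δz_t−Δz̄)(Δz_{t+1}−Δz̄) = -366.6400
Denominator Σ(Δz_t−Δz̄)² = 507.6000
r_1(Δz) = -366.6400 / 507.6000 = -0.722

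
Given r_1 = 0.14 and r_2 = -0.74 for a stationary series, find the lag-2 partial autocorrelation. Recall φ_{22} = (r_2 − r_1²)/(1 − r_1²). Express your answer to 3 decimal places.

φ_{22} = (r_2 − r_1²) / (1 − r_1²)
r_1² = (0.14)² = 0.0196
Numerator = -0.74 − 0.0196 = -0.7596; denominator = 1 − 0.0196 = 0.9804
φ_{22} = -0.7596 / 0.9804 = -0.775

-0.775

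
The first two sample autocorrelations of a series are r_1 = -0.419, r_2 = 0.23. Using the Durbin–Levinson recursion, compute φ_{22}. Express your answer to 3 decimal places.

φ_{22} = (r_2 − r_1²) / (1 − r_1²)
r_1² = (-0.419)² = 0.175561
Numerator = 0.23 − 0.1756 = 0.0544; denominator = 1 − 0.1756 = 0.8244
φ_{22} = 0.0544 / 0.8244 = 0.066

0.066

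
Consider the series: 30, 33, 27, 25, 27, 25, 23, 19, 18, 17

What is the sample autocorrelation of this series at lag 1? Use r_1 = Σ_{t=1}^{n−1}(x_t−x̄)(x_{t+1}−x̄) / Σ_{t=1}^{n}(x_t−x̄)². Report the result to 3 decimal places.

Mean x̄ = (30 + 33 + 27 + 25 + 27 + 25 + 23 + 19 + 18 + 17)/10 = 24.4000
Numerator Σ_{t=1}^{9}(x_t−x̄)(x_{t+1}−x̄) = 163.8400
Denominator Σ(x_t−x̄)² = 246.4000
r_1 = 163.8400 / 246.4000 = 0.665

0.665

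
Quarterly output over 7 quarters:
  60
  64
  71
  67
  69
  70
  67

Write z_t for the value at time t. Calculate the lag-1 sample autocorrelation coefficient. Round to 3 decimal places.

0.182

Mean z̄ = (60 + 64 + 71 + 67 + 69 + 70 + 67)/7 = 66.8571
Deviations from mean: -6.8571, -2.8571, 4.1429, 0.1429, 2.1429, 3.1429, 0.1429
Numerator Σ_{t=1}^{6}(z_t−z̄)(z_{t+1}−z̄) = 15.8367
Denominator Σ(z_t−z̄)² = 86.8571
r_1 = 15.8367 / 86.8571 = 0.182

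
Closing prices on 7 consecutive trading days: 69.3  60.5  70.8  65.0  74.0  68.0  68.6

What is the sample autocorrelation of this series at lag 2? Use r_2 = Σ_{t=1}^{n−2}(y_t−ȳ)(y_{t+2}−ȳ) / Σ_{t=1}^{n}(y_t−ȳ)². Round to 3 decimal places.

0.417

Mean ȳ = (69.3 + 60.5 + 70.8 + 65.0 + 74.0 + 68.0 + 68.6)/7 = 68.0286
Deviations from mean: 1.2714, -7.5286, 2.7714, -3.0286, 5.9714, -0.0286, 0.5714
Σ(y_t−ȳ)(y_{t+2}−ȳ) = (3.5237) + (22.8008) + (16.5494) + (0.0865) + (3.4122) = 46.3727
Denominator Σ(y_t−ȳ)² = 111.1343
r_2 = 46.3727 / 111.1343 = 0.417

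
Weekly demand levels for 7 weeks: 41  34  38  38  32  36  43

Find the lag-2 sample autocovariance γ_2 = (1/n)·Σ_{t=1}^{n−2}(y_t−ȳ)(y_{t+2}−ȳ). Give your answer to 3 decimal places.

Mean ȳ = (41 + 34 + 38 + 38 + 32 + 36 + 43)/7 = 37.4286
Σ_{t=1}^{5}(y_t−ȳ)(y_{t+2}−ȳ) = -34.0816
γ_2 = -34.0816 / 7 = -4.869

-4.869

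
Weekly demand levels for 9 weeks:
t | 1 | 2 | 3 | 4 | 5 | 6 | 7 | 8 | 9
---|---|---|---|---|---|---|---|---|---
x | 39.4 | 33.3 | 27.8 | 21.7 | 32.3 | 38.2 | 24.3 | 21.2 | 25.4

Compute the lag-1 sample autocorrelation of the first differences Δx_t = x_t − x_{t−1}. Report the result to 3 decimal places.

-0.025

First differences Δx: -6.1, -5.5, -6.1, 10.6, 5.9, -13.9, -3.1, 4.2
Mean of differences = -1.7500
Numerator Σ(Δx_t−Δx̄)(Δx_{t+1}−Δx̄) = -11.1975
Denominator Σ(Δx_t−Δx̄)² = 447.8000
r_1(Δx) = -11.1975 / 447.8000 = -0.025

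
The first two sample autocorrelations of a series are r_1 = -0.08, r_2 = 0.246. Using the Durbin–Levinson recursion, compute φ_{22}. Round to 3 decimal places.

0.241

φ_{22} = (r_2 − r_1²) / (1 − r_1²)
r_1² = (-0.08)² = 0.0064
Numerator = 0.246 − 0.0064 = 0.2396; denominator = 1 − 0.0064 = 0.9936
φ_{22} = 0.2396 / 0.9936 = 0.241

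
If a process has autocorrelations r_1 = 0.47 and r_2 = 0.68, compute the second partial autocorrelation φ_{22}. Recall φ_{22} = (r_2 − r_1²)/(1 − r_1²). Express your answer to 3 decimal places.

φ_{22} = (r_2 − r_1²) / (1 − r_1²)
r_1² = (0.47)² = 0.2209
Numerator = 0.68 − 0.2209 = 0.4591; denominator = 1 − 0.2209 = 0.7791
φ_{22} = 0.4591 / 0.7791 = 0.589

0.589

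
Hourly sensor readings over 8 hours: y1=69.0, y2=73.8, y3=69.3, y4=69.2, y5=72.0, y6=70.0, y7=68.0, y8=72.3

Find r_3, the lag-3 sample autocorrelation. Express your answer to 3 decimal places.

Mean ȳ = (69.0 + 73.8 + 69.3 + 69.2 + 72.0 + 70.0 + 68.0 + 72.3)/8 = 70.4500
Deviations from mean: -1.4500, 3.3500, -1.1500, -1.2500, 1.5500, -0.4500, -2.4500, 1.8500
Numerator Σ_{t=1}^{5}(y_t−ȳ)(y_{t+3}−ȳ) = 13.4525
Denominator Σ(y_t−ȳ)² = 28.2400
r_3 = 13.4525 / 28.2400 = 0.476

0.476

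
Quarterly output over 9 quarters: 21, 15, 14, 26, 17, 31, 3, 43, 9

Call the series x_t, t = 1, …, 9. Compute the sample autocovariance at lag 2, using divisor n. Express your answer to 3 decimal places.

Mean x̄ = (21 + 15 + 14 + 26 + 17 + 31 + 3 + 43 + 9)/9 = 19.8889
Σ_{t=1}^{7}(x_t−x̄)(x_{t+2}−x̄) = 537.9753
γ_2 = 537.9753 / 9 = 59.775

59.775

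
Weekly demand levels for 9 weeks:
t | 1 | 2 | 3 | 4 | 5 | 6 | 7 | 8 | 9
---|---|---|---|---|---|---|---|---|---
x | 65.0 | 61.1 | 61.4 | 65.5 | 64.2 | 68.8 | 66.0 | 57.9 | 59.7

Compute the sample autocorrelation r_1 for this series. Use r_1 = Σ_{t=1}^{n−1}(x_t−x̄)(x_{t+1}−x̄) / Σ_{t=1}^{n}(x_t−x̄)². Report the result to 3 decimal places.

0.237

Mean x̄ = (65.0 + 61.1 + 61.4 + 65.5 + 64.2 + 68.8 + 66.0 + 57.9 + 59.7)/9 = 63.2889
Numerator Σ_{t=1}^{8}(x_t−x̄)(x_{t+1}−x̄) = 22.9199
Denominator Σ(x_t−x̄)² = 96.6489
r_1 = 22.9199 / 96.6489 = 0.237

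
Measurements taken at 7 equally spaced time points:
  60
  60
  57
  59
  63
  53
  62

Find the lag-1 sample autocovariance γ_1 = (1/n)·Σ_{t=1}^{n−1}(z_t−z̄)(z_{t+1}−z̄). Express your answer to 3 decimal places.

-6.085

Mean z̄ = (60 + 60 + 57 + 59 + 63 + 53 + 62)/7 = 59.1429
Deviations: 0.8571, 0.8571, -2.1429, -0.1429, 3.8571, -6.1429, 2.8571
Σ_{t=1}^{6}(z_t−z̄)(z_{t+1}−z̄) = -42.5918
γ_1 = -42.5918 / 7 = -6.085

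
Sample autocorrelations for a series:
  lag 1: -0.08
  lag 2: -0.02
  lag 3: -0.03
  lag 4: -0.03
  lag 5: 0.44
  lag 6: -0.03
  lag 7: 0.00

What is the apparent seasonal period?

The largest autocorrelation is r_5 = 0.44; the remaining lags stay at or below 0.00.
The dominant spike at lag 5 indicates a seasonal period of 5.

5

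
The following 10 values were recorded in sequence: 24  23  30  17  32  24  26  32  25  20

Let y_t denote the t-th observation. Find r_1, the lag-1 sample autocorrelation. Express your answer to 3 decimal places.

Mean ȳ = (24 + 23 + 30 + 17 + 32 + 24 + 26 + 32 + 25 + 20)/10 = 25.3000
Numerator Σ_{t=1}^{9}(y_t−ȳ)(y_{t+1}−ȳ) = -107.7900
Denominator Σ(y_t−ȳ)² = 218.1000
r_1 = -107.7900 / 218.1000 = -0.494

-0.494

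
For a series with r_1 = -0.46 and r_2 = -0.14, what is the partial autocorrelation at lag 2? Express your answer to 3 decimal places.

φ_{22} = (r_2 − r_1²) / (1 − r_1²)
r_1² = (-0.46)² = 0.2116
Numerator = -0.14 − 0.2116 = -0.3516; denominator = 1 − 0.2116 = 0.7884
φ_{22} = -0.3516 / 0.7884 = -0.446

-0.446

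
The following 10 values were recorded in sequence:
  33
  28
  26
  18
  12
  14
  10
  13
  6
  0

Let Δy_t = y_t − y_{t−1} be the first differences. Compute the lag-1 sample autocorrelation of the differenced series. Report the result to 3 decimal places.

-0.255

First differences Δy: -5, -2, -8, -6, 2, -4, 3, -7, -6
Mean of differences = -3.6667
Numerator Σ(Δy_t−Δȳ)(Δy_{t+1}−Δȳ) = -31.1111
Denominator Σ(Δy_t−Δȳ)² = 122.0000
r_1(Δy) = -31.1111 / 122.0000 = -0.255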